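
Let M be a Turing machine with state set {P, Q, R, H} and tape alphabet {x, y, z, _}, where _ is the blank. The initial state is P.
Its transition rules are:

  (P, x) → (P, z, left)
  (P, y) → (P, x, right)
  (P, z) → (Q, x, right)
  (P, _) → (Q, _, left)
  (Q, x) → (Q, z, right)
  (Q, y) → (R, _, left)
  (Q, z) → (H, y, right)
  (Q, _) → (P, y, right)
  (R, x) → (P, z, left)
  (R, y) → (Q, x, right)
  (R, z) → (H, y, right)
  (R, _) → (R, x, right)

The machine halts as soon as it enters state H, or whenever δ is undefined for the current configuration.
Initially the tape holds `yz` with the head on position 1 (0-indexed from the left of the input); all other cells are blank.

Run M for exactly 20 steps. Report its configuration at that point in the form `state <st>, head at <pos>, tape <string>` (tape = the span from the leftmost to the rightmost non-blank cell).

P | ___y[z]__   read z → write x, move right, go to Q
Q | ___yx[_]_   read _ → write y, move right, go to P
P | ___yxy[_]   read _ → write _, move left, go to Q
Q | ___yx[y]_   read y → write _, move left, go to R
R | ___y[x]__   read x → write z, move left, go to P
P | ___[y]z__   read y → write x, move right, go to P
P | ___x[z]__   read z → write x, move right, go to Q
Q | ___xx[_]_   read _ → write y, move right, go to P
P | ___xxy[_]   read _ → write _, move left, go to Q
Q | ___xx[y]_   read y → write _, move left, go to R
R | ___x[x]__   read x → write z, move left, go to P
P | ___[x]z__   read x → write z, move left, go to P
P | __[_]zz__   read _ → write _, move left, go to Q
Q | _[_]_zz__   read _ → write y, move right, go to P
P | _y[_]zz__   read _ → write _, move left, go to Q
Q | _[y]_zz__   read y → write _, move left, go to R
R | [_]__zz__   read _ → write x, move right, go to R
R | x[_]_zz__   read _ → write x, move right, go to R
R | xx[_]zz__   read _ → write x, move right, go to R
R | xxx[z]z__   read z → write y, move right, go to H
H | xxxy[z]__
After 20 steps: state H, head at 1, tape xxxyz.

state H, head at 1, tape xxxyz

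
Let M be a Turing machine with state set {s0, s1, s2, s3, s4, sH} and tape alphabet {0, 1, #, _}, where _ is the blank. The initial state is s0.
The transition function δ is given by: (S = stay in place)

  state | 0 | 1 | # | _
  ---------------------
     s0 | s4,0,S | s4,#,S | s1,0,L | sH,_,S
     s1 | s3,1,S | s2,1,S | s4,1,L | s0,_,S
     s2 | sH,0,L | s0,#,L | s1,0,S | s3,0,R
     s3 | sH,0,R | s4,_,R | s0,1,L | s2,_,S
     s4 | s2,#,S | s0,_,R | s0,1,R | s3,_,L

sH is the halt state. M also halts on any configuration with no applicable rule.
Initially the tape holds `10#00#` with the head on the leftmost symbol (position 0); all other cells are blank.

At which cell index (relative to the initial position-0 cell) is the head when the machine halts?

6

s0 | [1]0#00#_   read 1 → write #, move S, go to s4
s4 | [#]0#00#_   read # → write 1, move R, go to s0
s0 | 1[0]#00#_   read 0 → write 0, move S, go to s4
s4 | 1[0]#00#_   read 0 → write #, move S, go to s2
s2 | 1[#]#00#_   read # → write 0, move S, go to s1
s1 | 1[0]#00#_   read 0 → write 1, move S, go to s3
s3 | 1[1]#00#_   read 1 → write _, move R, go to s4
s4 | 1_[#]00#_   read # → write 1, move R, go to s0
s0 | 1_1[0]0#_   read 0 → write 0, move S, go to s4
s4 | 1_1[0]0#_   read 0 → write #, move S, go to s2
s2 | 1_1[#]0#_   read # → write 0, move S, go to s1
s1 | 1_1[0]0#_   read 0 → write 1, move S, go to s3
s3 | 1_1[1]0#_   read 1 → write _, move R, go to s4
s4 | 1_1_[0]#_   read 0 → write #, move S, go to s2
s2 | 1_1_[#]#_   read # → write 0, move S, go to s1
s1 | 1_1_[0]#_   read 0 → write 1, move S, go to s3
s3 | 1_1_[1]#_   read 1 → write _, move R, go to s4
s4 | 1_1__[#]_   read # → write 1, move R, go to s0
s0 | 1_1__1[_]   read _ → write _, move S, go to sH
sH | 1_1__1[_]
At halt the head is at cell 6.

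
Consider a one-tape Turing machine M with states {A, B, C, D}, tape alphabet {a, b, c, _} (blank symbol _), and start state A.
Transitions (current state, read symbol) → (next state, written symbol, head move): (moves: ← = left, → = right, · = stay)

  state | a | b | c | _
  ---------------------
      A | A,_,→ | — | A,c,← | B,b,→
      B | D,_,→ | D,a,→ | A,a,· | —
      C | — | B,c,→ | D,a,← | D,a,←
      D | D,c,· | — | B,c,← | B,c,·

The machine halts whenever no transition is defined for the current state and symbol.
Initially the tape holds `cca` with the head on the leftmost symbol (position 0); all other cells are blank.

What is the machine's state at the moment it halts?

B

A | _[c]ca__   read c → write c, move ←, go to A
A | [_]cca__   read _ → write b, move →, go to B
B | b[c]ca__   read c → write a, move ·, go to A
A | b[a]ca__   read a → write _, move →, go to A
A | b_[c]a__   read c → write c, move ←, go to A
A | b[_]ca__   read _ → write b, move →, go to B
B | bb[c]a__   read c → write a, move ·, go to A
A | bb[a]a__   read a → write _, move →, go to A
A | bb_[a]__   read a → write _, move →, go to A
A | bb__[_]_   read _ → write b, move →, go to B
B | bb__b[_]
No transition is defined for (B, _); M halts in state B.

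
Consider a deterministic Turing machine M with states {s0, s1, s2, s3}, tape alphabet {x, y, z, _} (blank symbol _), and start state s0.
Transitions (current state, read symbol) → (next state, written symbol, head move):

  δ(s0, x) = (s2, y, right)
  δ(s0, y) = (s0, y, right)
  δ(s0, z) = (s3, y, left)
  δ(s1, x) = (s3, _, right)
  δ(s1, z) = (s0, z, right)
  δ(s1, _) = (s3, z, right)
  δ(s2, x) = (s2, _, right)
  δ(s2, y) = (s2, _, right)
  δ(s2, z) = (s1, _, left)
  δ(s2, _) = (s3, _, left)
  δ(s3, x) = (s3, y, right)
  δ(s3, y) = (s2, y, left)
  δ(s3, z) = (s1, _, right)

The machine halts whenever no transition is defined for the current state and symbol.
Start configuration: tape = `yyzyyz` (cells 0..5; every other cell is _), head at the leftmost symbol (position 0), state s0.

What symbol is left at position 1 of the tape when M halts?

s0 | [y]yzyyz   read y → write y, move right, go to s0
s0 | y[y]zyyz   read y → write y, move right, go to s0
s0 | yy[z]yyz   read z → write y, move left, go to s3
s3 | y[y]yyyz   read y → write y, move left, go to s2
s2 | [y]yyyyz   read y → write _, move right, go to s2
s2 | _[y]yyyz   read y → write _, move right, go to s2
s2 | __[y]yyz   read y → write _, move right, go to s2
s2 | ___[y]yz   read y → write _, move right, go to s2
s2 | ____[y]z   read y → write _, move right, go to s2
s2 | _____[z]   read z → write _, move left, go to s1
s1 | ____[_]_   read _ → write z, move right, go to s3
s3 | ____z[_]
Cell 1 holds _ when M halts.

_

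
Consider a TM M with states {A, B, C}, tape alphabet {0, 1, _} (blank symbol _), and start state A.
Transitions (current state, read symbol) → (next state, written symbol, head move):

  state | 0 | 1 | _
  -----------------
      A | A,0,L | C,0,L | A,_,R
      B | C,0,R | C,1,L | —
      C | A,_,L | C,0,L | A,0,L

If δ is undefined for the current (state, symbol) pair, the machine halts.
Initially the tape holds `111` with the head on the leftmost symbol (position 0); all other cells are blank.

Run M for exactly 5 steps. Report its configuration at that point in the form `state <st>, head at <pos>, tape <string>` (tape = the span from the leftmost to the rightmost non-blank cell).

state=A head=0 tape=__[1]11   (A,1)→(C,0,L)
state=C head=-1 tape=_[_]011   (C,_)→(A,0,L)
state=A head=-2 tape=[_]0011   (A,_)→(A,_,R)
state=A head=-1 tape=_[0]011   (A,0)→(A,0,L)
state=A head=-2 tape=[_]0011   (A,_)→(A,_,R)
state=A head=-1 tape=_[0]011
After 5 steps: state A, head at -1, tape 0011.

state A, head at -1, tape 0011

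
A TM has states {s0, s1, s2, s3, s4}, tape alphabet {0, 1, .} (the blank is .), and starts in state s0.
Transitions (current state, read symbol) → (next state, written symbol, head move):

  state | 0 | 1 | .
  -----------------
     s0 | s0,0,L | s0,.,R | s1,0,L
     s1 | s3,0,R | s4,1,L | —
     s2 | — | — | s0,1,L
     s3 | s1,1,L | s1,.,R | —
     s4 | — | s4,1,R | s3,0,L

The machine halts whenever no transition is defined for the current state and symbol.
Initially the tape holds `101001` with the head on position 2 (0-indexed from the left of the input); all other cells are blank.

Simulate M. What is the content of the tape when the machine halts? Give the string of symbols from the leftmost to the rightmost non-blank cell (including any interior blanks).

s0 | 10[1]001   read 1 → write ., move R, go to s0
s0 | 10.[0]01   read 0 → write 0, move L, go to s0
s0 | 10[.]001   read . → write 0, move L, go to s1
s1 | 1[0]0001   read 0 → write 0, move R, go to s3
s3 | 10[0]001   read 0 → write 1, move L, go to s1
s1 | 1[0]1001   read 0 → write 0, move R, go to s3
s3 | 10[1]001   read 1 → write ., move R, go to s1
s1 | 10.[0]01   read 0 → write 0, move R, go to s3
s3 | 10.0[0]1   read 0 → write 1, move L, go to s1
s1 | 10.[0]11   read 0 → write 0, move R, go to s3
s3 | 10.0[1]1   read 1 → write ., move R, go to s1
s1 | 10.0.[1]   read 1 → write 1, move L, go to s4
s4 | 10.0[.]1   read . → write 0, move L, go to s3
s3 | 10.[0]01   read 0 → write 1, move L, go to s1
s1 | 10[.]101
The non-blank tape span at halt is 10.101.

10.101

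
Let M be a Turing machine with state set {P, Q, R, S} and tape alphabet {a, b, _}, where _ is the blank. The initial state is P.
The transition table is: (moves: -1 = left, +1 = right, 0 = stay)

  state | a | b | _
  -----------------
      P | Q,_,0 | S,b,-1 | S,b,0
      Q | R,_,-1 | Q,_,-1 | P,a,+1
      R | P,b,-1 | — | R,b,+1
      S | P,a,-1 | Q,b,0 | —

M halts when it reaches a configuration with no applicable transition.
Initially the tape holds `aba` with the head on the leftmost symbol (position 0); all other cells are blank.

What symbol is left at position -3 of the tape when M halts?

state=P head=0 tape=_____[a]ba   (P,a)→(Q,_,0)
state=Q head=0 tape=_____[_]ba   (Q,_)→(P,a,+1)
state=P head=1 tape=_____a[b]a   (P,b)→(S,b,-1)
state=S head=0 tape=_____[a]ba   (S,a)→(P,a,-1)
state=P head=-1 tape=____[_]aba   (P,_)→(S,b,0)
state=S head=-1 tape=____[b]aba   (S,b)→(Q,b,0)
state=Q head=-1 tape=____[b]aba   (Q,b)→(Q,_,-1)
state=Q head=-2 tape=___[_]_aba   (Q,_)→(P,a,+1)
state=P head=-1 tape=___a[_]aba   (P,_)→(S,b,0)
state=S head=-1 tape=___a[b]aba   (S,b)→(Q,b,0)
state=Q head=-1 tape=___a[b]aba   (Q,b)→(Q,_,-1)
state=Q head=-2 tape=___[a]_aba   (Q,a)→(R,_,-1)
state=R head=-3 tape=__[_]__aba   (R,_)→(R,b,+1)
state=R head=-2 tape=__b[_]_aba   (R,_)→(R,b,+1)
state=R head=-1 tape=__bb[_]aba   (R,_)→(R,b,+1)
state=R head=0 tape=__bbb[a]ba   (R,a)→(P,b,-1)
state=P head=-1 tape=__bb[b]bba   (P,b)→(S,b,-1)
state=S head=-2 tape=__b[b]bbba   (S,b)→(Q,b,0)
state=Q head=-2 tape=__b[b]bbba   (Q,b)→(Q,_,-1)
state=Q head=-3 tape=__[b]_bbba   (Q,b)→(Q,_,-1)
state=Q head=-4 tape=_[_]__bbba   (Q,_)→(P,a,+1)
state=P head=-3 tape=_a[_]_bbba   (P,_)→(S,b,0)
state=S head=-3 tape=_a[b]_bbba   (S,b)→(Q,b,0)
state=Q head=-3 tape=_a[b]_bbba   (Q,b)→(Q,_,-1)
state=Q head=-4 tape=_[a]__bbba   (Q,a)→(R,_,-1)
state=R head=-5 tape=[_]___bbba   (R,_)→(R,b,+1)
state=R head=-4 tape=b[_]__bbba   (R,_)→(R,b,+1)
state=R head=-3 tape=bb[_]_bbba   (R,_)→(R,b,+1)
state=R head=-2 tape=bbb[_]bbba   (R,_)→(R,b,+1)
state=R head=-1 tape=bbbb[b]bba
Cell -3 holds b when M halts.

b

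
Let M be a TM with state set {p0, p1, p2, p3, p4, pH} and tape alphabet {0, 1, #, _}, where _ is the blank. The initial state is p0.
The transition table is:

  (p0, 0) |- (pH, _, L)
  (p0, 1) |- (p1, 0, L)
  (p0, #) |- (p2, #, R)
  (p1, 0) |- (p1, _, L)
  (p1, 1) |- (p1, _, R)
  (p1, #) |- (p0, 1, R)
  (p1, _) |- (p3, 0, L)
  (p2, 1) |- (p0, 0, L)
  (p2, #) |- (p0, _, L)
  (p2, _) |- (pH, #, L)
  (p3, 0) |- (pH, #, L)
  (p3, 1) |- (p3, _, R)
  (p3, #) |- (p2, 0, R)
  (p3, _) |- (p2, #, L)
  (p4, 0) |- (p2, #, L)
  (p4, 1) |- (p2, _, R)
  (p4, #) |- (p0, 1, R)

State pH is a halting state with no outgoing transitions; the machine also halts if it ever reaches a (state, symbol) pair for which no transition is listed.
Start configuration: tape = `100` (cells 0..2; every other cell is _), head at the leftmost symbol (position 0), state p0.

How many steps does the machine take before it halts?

state=p0 head=0 tape=____[1]00   (p0,1)→(p1,0,L)
state=p1 head=-1 tape=___[_]000   (p1,_)→(p3,0,L)
state=p3 head=-2 tape=__[_]0000   (p3,_)→(p2,#,L)
state=p2 head=-3 tape=_[_]#0000   (p2,_)→(pH,#,L)
state=pH head=-4 tape=[_]##0000
M halts after 4 transitions.

4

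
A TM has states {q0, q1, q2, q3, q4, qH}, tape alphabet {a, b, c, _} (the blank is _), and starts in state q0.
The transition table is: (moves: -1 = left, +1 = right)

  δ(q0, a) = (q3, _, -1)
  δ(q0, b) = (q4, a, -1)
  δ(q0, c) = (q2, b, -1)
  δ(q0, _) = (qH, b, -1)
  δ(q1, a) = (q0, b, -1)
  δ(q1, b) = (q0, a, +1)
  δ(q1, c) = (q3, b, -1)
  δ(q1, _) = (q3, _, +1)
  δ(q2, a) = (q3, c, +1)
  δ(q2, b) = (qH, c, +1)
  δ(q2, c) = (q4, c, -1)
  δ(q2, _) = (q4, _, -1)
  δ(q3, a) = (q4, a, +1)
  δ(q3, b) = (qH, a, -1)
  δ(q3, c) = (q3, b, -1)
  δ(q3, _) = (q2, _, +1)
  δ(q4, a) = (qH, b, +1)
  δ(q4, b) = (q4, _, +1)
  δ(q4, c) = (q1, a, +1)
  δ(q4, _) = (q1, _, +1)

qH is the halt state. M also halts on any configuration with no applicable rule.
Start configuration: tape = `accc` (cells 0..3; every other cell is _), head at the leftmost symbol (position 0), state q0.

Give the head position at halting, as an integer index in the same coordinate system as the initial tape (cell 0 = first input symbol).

state=q0 head=0 tape=_[a]ccc   (q0,a)→(q3,_,-1)
state=q3 head=-1 tape=[_]_ccc   (q3,_)→(q2,_,+1)
state=q2 head=0 tape=_[_]ccc   (q2,_)→(q4,_,-1)
state=q4 head=-1 tape=[_]_ccc   (q4,_)→(q1,_,+1)
state=q1 head=0 tape=_[_]ccc   (q1,_)→(q3,_,+1)
state=q3 head=1 tape=__[c]cc   (q3,c)→(q3,b,-1)
state=q3 head=0 tape=_[_]bcc   (q3,_)→(q2,_,+1)
state=q2 head=1 tape=__[b]cc   (q2,b)→(qH,c,+1)
state=qH head=2 tape=__c[c]c
At halt the head is at cell 2.

2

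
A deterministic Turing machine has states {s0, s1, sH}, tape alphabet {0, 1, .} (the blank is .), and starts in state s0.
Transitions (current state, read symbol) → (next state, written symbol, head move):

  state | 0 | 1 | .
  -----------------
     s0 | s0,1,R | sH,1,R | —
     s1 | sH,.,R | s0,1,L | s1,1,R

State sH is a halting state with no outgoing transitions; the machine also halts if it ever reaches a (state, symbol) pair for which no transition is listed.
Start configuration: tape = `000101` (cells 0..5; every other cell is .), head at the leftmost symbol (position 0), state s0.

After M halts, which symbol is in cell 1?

1

s0 | [0]00101   read 0 → write 1, move R, go to s0
s0 | 1[0]0101   read 0 → write 1, move R, go to s0
s0 | 11[0]101   read 0 → write 1, move R, go to s0
s0 | 111[1]01   read 1 → write 1, move R, go to sH
sH | 1111[0]1
Cell 1 holds 1 when M halts.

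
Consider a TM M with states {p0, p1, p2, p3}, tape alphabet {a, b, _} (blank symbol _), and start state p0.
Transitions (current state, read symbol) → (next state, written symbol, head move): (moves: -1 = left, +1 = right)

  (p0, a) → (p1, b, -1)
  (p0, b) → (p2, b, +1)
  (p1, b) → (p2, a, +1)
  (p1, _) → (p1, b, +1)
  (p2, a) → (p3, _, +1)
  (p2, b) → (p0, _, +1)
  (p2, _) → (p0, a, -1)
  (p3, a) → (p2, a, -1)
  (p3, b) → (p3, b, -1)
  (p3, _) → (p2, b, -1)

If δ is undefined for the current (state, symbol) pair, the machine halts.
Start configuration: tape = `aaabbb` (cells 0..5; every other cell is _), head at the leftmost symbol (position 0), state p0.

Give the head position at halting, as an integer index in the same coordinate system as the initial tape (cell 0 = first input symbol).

p0 | _[a]aabbb___   read a → write b, move -1, go to p1
p1 | [_]baabbb___   read _ → write b, move +1, go to p1
p1 | b[b]aabbb___   read b → write a, move +1, go to p2
p2 | ba[a]abbb___   read a → write _, move +1, go to p3
p3 | ba_[a]bbb___   read a → write a, move -1, go to p2
p2 | ba[_]abbb___   read _ → write a, move -1, go to p0
p0 | b[a]aabbb___   read a → write b, move -1, go to p1
p1 | [b]baabbb___   read b → write a, move +1, go to p2
p2 | a[b]aabbb___   read b → write _, move +1, go to p0
p0 | a_[a]abbb___   read a → write b, move -1, go to p1
p1 | a[_]babbb___   read _ → write b, move +1, go to p1
p1 | ab[b]abbb___   read b → write a, move +1, go to p2
p2 | aba[a]bbb___   read a → write _, move +1, go to p3
p3 | aba_[b]bb___   read b → write b, move -1, go to p3
p3 | aba[_]bbb___   read _ → write b, move -1, go to p2
p2 | ab[a]bbbb___   read a → write _, move +1, go to p3
p3 | ab_[b]bbb___   read b → write b, move -1, go to p3
p3 | ab[_]bbbb___   read _ → write b, move -1, go to p2
p2 | a[b]bbbbb___   read b → write _, move +1, go to p0
p0 | a_[b]bbbb___   read b → write b, move +1, go to p2
p2 | a_b[b]bbb___   read b → write _, move +1, go to p0
p0 | a_b_[b]bb___   read b → write b, move +1, go to p2
p2 | a_b_b[b]b___   read b → write _, move +1, go to p0
p0 | a_b_b_[b]___   read b → write b, move +1, go to p2
p2 | a_b_b_b[_]__   read _ → write a, move -1, go to p0
p0 | a_b_b_[b]a__   read b → write b, move +1, go to p2
p2 | a_b_b_b[a]__   read a → write _, move +1, go to p3
p3 | a_b_b_b_[_]_   read _ → write b, move -1, go to p2
p2 | a_b_b_b[_]b_   read _ → write a, move -1, go to p0
p0 | a_b_b_[b]ab_   read b → write b, move +1, go to p2
p2 | a_b_b_b[a]b_   read a → write _, move +1, go to p3
p3 | a_b_b_b_[b]_   read b → write b, move -1, go to p3
p3 | a_b_b_b[_]b_   read _ → write b, move -1, go to p2
p2 | a_b_b_[b]bb_   read b → write _, move +1, go to p0
p0 | a_b_b__[b]b_   read b → write b, move +1, go to p2
p2 | a_b_b__b[b]_   read b → write _, move +1, go to p0
p0 | a_b_b__b_[_]
At halt the head is at cell 8.

8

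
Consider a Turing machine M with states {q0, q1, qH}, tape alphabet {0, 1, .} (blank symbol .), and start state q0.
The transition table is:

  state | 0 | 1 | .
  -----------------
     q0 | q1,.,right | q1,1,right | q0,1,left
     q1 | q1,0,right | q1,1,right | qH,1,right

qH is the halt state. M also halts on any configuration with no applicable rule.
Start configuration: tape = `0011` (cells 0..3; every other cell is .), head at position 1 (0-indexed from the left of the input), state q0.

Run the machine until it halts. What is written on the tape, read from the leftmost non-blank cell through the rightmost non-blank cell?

0.111

q0 | 0[0]11..   read 0 → write ., move right, go to q1
q1 | 0.[1]1..   read 1 → write 1, move right, go to q1
q1 | 0.1[1]..   read 1 → write 1, move right, go to q1
q1 | 0.11[.].   read . → write 1, move right, go to qH
qH | 0.111[.]
The non-blank tape span at halt is 0.111.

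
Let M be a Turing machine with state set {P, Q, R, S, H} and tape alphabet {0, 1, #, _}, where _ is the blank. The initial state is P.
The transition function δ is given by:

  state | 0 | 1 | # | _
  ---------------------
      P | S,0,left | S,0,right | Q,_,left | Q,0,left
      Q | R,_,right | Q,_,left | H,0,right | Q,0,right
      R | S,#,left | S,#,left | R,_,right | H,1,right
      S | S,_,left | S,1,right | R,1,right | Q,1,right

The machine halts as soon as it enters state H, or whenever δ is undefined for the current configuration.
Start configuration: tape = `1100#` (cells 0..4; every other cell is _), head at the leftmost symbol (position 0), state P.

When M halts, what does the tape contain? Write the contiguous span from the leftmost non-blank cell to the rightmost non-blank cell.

011__1

P | [1]100#__   read 1 → write 0, move right, go to S
S | 0[1]00#__   read 1 → write 1, move right, go to S
S | 01[0]0#__   read 0 → write _, move left, go to S
S | 0[1]_0#__   read 1 → write 1, move right, go to S
S | 01[_]0#__   read _ → write 1, move right, go to Q
Q | 011[0]#__   read 0 → write _, move right, go to R
R | 011_[#]__   read # → write _, move right, go to R
R | 011__[_]_   read _ → write 1, move right, go to H
H | 011__1[_]
The non-blank tape span at halt is 011__1.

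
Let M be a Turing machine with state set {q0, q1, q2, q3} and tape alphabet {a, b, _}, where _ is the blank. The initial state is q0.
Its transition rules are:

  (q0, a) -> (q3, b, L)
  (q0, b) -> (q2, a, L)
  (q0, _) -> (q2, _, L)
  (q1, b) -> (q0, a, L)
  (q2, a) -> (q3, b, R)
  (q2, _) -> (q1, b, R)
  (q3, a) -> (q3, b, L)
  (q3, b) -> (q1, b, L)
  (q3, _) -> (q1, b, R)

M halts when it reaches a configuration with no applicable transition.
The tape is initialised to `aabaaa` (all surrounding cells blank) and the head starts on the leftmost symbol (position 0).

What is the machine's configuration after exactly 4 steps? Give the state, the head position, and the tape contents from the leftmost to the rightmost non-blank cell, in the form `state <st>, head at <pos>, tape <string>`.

state q2, head at -2, tape aaabaaa

q0 | __[a]abaaa   read a → write b, move L, go to q3
q3 | _[_]babaaa   read _ → write b, move R, go to q1
q1 | _b[b]abaaa   read b → write a, move L, go to q0
q0 | _[b]aabaaa   read b → write a, move L, go to q2
q2 | [_]aaabaaa
After 4 steps: state q2, head at -2, tape aaabaaa.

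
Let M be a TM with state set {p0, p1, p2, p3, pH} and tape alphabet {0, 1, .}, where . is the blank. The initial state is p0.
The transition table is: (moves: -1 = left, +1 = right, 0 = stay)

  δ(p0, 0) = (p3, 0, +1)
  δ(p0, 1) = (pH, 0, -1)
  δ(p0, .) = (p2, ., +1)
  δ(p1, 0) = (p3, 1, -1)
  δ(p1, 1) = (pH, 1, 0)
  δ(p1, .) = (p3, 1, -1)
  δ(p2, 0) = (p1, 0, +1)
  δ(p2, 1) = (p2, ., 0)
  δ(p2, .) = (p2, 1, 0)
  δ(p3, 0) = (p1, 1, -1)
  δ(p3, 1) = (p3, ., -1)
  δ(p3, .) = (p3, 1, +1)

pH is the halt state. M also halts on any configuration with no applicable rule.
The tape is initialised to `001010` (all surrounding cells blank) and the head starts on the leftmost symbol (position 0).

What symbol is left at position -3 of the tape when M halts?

1

p0 | ....[0]01010   read 0 → write 0, move +1, go to p3
p3 | ....0[0]1010   read 0 → write 1, move -1, go to p1
p1 | ....[0]11010   read 0 → write 1, move -1, go to p3
p3 | ...[.]111010   read . → write 1, move +1, go to p3
p3 | ...1[1]11010   read 1 → write ., move -1, go to p3
p3 | ...[1].11010   read 1 → write ., move -1, go to p3
p3 | ..[.]..11010   read . → write 1, move +1, go to p3
p3 | ..1[.].11010   read . → write 1, move +1, go to p3
p3 | ..11[.]11010   read . → write 1, move +1, go to p3
p3 | ..111[1]1010   read 1 → write ., move -1, go to p3
p3 | ..11[1].1010   read 1 → write ., move -1, go to p3
p3 | ..1[1]..1010   read 1 → write ., move -1, go to p3
p3 | ..[1]...1010   read 1 → write ., move -1, go to p3
p3 | .[.]....1010   read . → write 1, move +1, go to p3
p3 | .1[.]...1010   read . → write 1, move +1, go to p3
p3 | .11[.]..1010   read . → write 1, move +1, go to p3
p3 | .111[.].1010   read . → write 1, move +1, go to p3
p3 | .1111[.]1010   read . → write 1, move +1, go to p3
p3 | .11111[1]010   read 1 → write ., move -1, go to p3
p3 | .1111[1].010   read 1 → write ., move -1, go to p3
p3 | .111[1]..010   read 1 → write ., move -1, go to p3
p3 | .11[1]...010   read 1 → write ., move -1, go to p3
p3 | .1[1]....010   read 1 → write ., move -1, go to p3
p3 | .[1].....010   read 1 → write ., move -1, go to p3
p3 | [.]......010   read . → write 1, move +1, go to p3
p3 | 1[.].....010   read . → write 1, move +1, go to p3
p3 | 11[.]....010   read . → write 1, move +1, go to p3
p3 | 111[.]...010   read . → write 1, move +1, go to p3
p3 | 1111[.]..010   read . → write 1, move +1, go to p3
p3 | 11111[.].010   read . → write 1, move +1, go to p3
p3 | 111111[.]010   read . → write 1, move +1, go to p3
p3 | 1111111[0]10   read 0 → write 1, move -1, go to p1
p1 | 111111[1]110   read 1 → write 1, move 0, go to pH
pH | 111111[1]110
Cell -3 holds 1 when M halts.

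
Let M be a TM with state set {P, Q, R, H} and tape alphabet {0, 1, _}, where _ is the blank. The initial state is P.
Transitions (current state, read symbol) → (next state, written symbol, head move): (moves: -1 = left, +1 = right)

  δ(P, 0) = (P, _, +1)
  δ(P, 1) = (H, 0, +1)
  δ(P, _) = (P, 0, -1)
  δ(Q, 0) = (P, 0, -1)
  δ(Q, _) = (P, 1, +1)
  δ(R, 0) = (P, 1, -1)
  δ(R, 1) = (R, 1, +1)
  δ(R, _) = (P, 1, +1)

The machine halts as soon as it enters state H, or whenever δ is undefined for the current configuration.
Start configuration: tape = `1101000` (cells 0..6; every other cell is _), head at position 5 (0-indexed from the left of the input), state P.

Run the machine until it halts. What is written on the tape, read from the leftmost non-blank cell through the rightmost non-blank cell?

P | 11010[0]0__   read 0 → write _, move +1, go to P
P | 11010_[0]__   read 0 → write _, move +1, go to P
P | 11010__[_]_   read _ → write 0, move -1, go to P
P | 11010_[_]0_   read _ → write 0, move -1, go to P
P | 11010[_]00_   read _ → write 0, move -1, go to P
P | 1101[0]000_   read 0 → write _, move +1, go to P
P | 1101_[0]00_   read 0 → write _, move +1, go to P
P | 1101__[0]0_   read 0 → write _, move +1, go to P
P | 1101___[0]_   read 0 → write _, move +1, go to P
P | 1101____[_]   read _ → write 0, move -1, go to P
P | 1101___[_]0   read _ → write 0, move -1, go to P
P | 1101__[_]00   read _ → write 0, move -1, go to P
P | 1101_[_]000   read _ → write 0, move -1, go to P
P | 1101[_]0000   read _ → write 0, move -1, go to P
P | 110[1]00000   read 1 → write 0, move +1, go to H
H | 1100[0]0000
The non-blank tape span at halt is 110000000.

110000000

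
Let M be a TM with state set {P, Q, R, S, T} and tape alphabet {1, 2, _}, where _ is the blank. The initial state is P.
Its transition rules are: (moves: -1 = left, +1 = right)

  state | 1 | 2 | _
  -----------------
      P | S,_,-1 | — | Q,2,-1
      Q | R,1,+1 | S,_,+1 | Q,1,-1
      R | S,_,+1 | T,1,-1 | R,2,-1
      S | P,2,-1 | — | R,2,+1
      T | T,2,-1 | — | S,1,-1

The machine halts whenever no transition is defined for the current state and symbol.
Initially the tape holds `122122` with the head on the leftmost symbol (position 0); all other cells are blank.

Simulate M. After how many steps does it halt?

10

P | ___[1]22122   read 1 → write _, move -1, go to S
S | __[_]_22122   read _ → write 2, move +1, go to R
R | __2[_]22122   read _ → write 2, move -1, go to R
R | __[2]222122   read 2 → write 1, move -1, go to T
T | _[_]1222122   read _ → write 1, move -1, go to S
S | [_]11222122   read _ → write 2, move +1, go to R
R | 2[1]1222122   read 1 → write _, move +1, go to S
S | 2_[1]222122   read 1 → write 2, move -1, go to P
P | 2[_]2222122   read _ → write 2, move -1, go to Q
Q | [2]22222122   read 2 → write _, move +1, go to S
S | _[2]2222122
M halts after 10 transitions.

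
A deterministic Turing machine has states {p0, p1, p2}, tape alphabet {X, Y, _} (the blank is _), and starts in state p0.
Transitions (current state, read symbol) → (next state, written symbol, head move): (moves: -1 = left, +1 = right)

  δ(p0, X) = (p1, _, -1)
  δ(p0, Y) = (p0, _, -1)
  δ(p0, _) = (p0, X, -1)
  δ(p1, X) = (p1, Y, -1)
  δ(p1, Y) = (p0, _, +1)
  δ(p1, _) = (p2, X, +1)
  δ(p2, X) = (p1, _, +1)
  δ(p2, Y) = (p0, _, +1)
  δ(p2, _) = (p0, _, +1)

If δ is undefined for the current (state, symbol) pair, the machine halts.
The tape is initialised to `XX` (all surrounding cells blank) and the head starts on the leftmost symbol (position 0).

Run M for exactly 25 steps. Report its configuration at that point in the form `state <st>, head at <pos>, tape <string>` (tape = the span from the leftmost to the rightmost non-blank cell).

state p2, head at 1, tape XXXX_X

state=p0 head=0 tape=___[X]X_   (p0,X)→(p1,_,-1)
state=p1 head=-1 tape=__[_]_X_   (p1,_)→(p2,X,+1)
state=p2 head=0 tape=__X[_]X_   (p2,_)→(p0,_,+1)
state=p0 head=1 tape=__X_[X]_   (p0,X)→(p1,_,-1)
state=p1 head=0 tape=__X[_]__   (p1,_)→(p2,X,+1)
state=p2 head=1 tape=__XX[_]_   (p2,_)→(p0,_,+1)
state=p0 head=2 tape=__XX_[_]   (p0,_)→(p0,X,-1)
state=p0 head=1 tape=__XX[_]X   (p0,_)→(p0,X,-1)
state=p0 head=0 tape=__X[X]XX   (p0,X)→(p1,_,-1)
state=p1 head=-1 tape=__[X]_XX   (p1,X)→(p1,Y,-1)
state=p1 head=-2 tape=_[_]Y_XX   (p1,_)→(p2,X,+1)
state=p2 head=-1 tape=_X[Y]_XX   (p2,Y)→(p0,_,+1)
state=p0 head=0 tape=_X_[_]XX   (p0,_)→(p0,X,-1)
state=p0 head=-1 tape=_X[_]XXX   (p0,_)→(p0,X,-1)
state=p0 head=-2 tape=_[X]XXXX   (p0,X)→(p1,_,-1)
state=p1 head=-3 tape=[_]_XXXX   (p1,_)→(p2,X,+1)
state=p2 head=-2 tape=X[_]XXXX   (p2,_)→(p0,_,+1)
state=p0 head=-1 tape=X_[X]XXX   (p0,X)→(p1,_,-1)
state=p1 head=-2 tape=X[_]_XXX   (p1,_)→(p2,X,+1)
state=p2 head=-1 tape=XX[_]XXX   (p2,_)→(p0,_,+1)
state=p0 head=0 tape=XX_[X]XX   (p0,X)→(p1,_,-1)
state=p1 head=-1 tape=XX[_]_XX   (p1,_)→(p2,X,+1)
state=p2 head=0 tape=XXX[_]XX   (p2,_)→(p0,_,+1)
state=p0 head=1 tape=XXX_[X]X   (p0,X)→(p1,_,-1)
state=p1 head=0 tape=XXX[_]_X   (p1,_)→(p2,X,+1)
state=p2 head=1 tape=XXXX[_]X
After 25 steps: state p2, head at 1, tape XXXX_X.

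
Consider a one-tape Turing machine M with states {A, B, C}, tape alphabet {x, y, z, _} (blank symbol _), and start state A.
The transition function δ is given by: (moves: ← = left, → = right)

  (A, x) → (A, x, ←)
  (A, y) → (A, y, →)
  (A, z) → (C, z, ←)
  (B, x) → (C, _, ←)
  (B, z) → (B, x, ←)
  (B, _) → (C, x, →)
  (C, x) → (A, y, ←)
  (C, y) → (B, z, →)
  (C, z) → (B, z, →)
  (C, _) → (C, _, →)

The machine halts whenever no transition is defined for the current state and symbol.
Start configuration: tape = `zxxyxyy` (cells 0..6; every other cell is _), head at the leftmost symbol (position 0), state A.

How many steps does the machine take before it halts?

A | _[z]xxyxyy   read z → write z, move ←, go to C
C | [_]zxxyxyy   read _ → write _, move →, go to C
C | _[z]xxyxyy   read z → write z, move →, go to B
B | _z[x]xyxyy   read x → write _, move ←, go to C
C | _[z]_xyxyy   read z → write z, move →, go to B
B | _z[_]xyxyy   read _ → write x, move →, go to C
C | _zx[x]yxyy   read x → write y, move ←, go to A
A | _z[x]yyxyy   read x → write x, move ←, go to A
A | _[z]xyyxyy   read z → write z, move ←, go to C
C | [_]zxyyxyy   read _ → write _, move →, go to C
C | _[z]xyyxyy   read z → write z, move →, go to B
B | _z[x]yyxyy   read x → write _, move ←, go to C
C | _[z]_yyxyy   read z → write z, move →, go to B
B | _z[_]yyxyy   read _ → write x, move →, go to C
C | _zx[y]yxyy   read y → write z, move →, go to B
B | _zxz[y]xyy
M halts after 15 transitions.

15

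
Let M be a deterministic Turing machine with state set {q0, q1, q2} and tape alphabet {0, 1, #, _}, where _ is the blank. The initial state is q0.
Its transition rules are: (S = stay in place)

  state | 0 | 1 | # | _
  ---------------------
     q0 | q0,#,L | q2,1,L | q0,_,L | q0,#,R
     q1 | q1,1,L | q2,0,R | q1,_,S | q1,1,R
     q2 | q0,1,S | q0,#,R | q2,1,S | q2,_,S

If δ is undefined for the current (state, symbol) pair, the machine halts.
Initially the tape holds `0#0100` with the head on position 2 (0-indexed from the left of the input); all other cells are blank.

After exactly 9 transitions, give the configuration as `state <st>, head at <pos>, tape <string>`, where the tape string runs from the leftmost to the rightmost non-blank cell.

state q0, head at 1, tape ###_#100

state=q0 head=2 tape=__0#[0]100   (q0,0)→(q0,#,L)
state=q0 head=1 tape=__0[#]#100   (q0,#)→(q0,_,L)
state=q0 head=0 tape=__[0]_#100   (q0,0)→(q0,#,L)
state=q0 head=-1 tape=_[_]#_#100   (q0,_)→(q0,#,R)
state=q0 head=0 tape=_#[#]_#100   (q0,#)→(q0,_,L)
state=q0 head=-1 tape=_[#]__#100   (q0,#)→(q0,_,L)
state=q0 head=-2 tape=[_]___#100   (q0,_)→(q0,#,R)
state=q0 head=-1 tape=#[_]__#100   (q0,_)→(q0,#,R)
state=q0 head=0 tape=##[_]_#100   (q0,_)→(q0,#,R)
state=q0 head=1 tape=###[_]#100
After 9 steps: state q0, head at 1, tape ###_#100.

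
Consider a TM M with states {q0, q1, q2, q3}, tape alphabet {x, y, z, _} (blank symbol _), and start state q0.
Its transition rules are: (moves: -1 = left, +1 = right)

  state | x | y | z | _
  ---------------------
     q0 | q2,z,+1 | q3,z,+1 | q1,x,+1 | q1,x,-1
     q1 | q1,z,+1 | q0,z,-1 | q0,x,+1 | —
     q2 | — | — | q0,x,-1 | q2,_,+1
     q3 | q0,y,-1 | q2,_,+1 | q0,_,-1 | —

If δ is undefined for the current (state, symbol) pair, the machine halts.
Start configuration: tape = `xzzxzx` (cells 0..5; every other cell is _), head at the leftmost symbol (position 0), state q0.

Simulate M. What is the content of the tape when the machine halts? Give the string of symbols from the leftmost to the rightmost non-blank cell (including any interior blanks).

xzxxzz

state=q0 head=0 tape=[x]zzxzx_   (q0,x)→(q2,z,+1)
state=q2 head=1 tape=z[z]zxzx_   (q2,z)→(q0,x,-1)
state=q0 head=0 tape=[z]xzxzx_   (q0,z)→(q1,x,+1)
state=q1 head=1 tape=x[x]zxzx_   (q1,x)→(q1,z,+1)
state=q1 head=2 tape=xz[z]xzx_   (q1,z)→(q0,x,+1)
state=q0 head=3 tape=xzx[x]zx_   (q0,x)→(q2,z,+1)
state=q2 head=4 tape=xzxz[z]x_   (q2,z)→(q0,x,-1)
state=q0 head=3 tape=xzx[z]xx_   (q0,z)→(q1,x,+1)
state=q1 head=4 tape=xzxx[x]x_   (q1,x)→(q1,z,+1)
state=q1 head=5 tape=xzxxz[x]_   (q1,x)→(q1,z,+1)
state=q1 head=6 tape=xzxxzz[_]
The non-blank tape span at halt is xzxxzz.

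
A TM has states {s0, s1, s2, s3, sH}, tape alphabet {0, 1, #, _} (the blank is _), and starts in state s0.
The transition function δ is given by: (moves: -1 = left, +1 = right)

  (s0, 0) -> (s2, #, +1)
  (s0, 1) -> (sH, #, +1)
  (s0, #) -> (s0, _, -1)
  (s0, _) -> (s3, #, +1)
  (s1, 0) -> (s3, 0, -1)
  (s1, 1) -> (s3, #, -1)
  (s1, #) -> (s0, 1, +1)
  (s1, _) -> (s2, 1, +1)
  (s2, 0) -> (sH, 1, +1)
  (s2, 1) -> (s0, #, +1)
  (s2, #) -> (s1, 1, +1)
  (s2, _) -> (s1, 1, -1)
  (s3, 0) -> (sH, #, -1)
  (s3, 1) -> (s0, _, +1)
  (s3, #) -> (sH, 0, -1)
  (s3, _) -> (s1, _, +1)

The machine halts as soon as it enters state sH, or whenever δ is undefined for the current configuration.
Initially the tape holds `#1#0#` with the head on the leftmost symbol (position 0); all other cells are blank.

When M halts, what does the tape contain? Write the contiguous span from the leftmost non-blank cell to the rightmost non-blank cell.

s0 | _[#]1#0#   read # → write _, move -1, go to s0
s0 | [_]_1#0#   read _ → write #, move +1, go to s3
s3 | #[_]1#0#   read _ → write _, move +1, go to s1
s1 | #_[1]#0#   read 1 → write #, move -1, go to s3
s3 | #[_]##0#   read _ → write _, move +1, go to s1
s1 | #_[#]#0#   read # → write 1, move +1, go to s0
s0 | #_1[#]0#   read # → write _, move -1, go to s0
s0 | #_[1]_0#   read 1 → write #, move +1, go to sH
sH | #_#[_]0#
The non-blank tape span at halt is #_#_0#.

#_#_0#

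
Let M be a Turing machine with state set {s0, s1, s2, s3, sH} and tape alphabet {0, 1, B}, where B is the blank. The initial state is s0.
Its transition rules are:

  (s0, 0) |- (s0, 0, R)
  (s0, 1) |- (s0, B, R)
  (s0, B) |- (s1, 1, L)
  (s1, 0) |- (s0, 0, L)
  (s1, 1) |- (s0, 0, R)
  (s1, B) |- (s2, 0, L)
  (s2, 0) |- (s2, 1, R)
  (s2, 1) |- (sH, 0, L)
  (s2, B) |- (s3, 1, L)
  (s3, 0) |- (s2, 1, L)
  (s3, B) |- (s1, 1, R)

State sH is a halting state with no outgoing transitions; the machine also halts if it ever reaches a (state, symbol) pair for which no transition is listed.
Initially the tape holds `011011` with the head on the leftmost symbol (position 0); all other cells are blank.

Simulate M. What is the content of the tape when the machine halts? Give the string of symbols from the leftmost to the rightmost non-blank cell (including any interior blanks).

s0 | [0]11011BB   read 0 → write 0, move R, go to s0
s0 | 0[1]1011BB   read 1 → write B, move R, go to s0
s0 | 0B[1]011BB   read 1 → write B, move R, go to s0
s0 | 0BB[0]11BB   read 0 → write 0, move R, go to s0
s0 | 0BB0[1]1BB   read 1 → write B, move R, go to s0
s0 | 0BB0B[1]BB   read 1 → write B, move R, go to s0
s0 | 0BB0BB[B]B   read B → write 1, move L, go to s1
s1 | 0BB0B[B]1B   read B → write 0, move L, go to s2
s2 | 0BB0[B]01B   read B → write 1, move L, go to s3
s3 | 0BB[0]101B   read 0 → write 1, move L, go to s2
s2 | 0B[B]1101B   read B → write 1, move L, go to s3
s3 | 0[B]11101B   read B → write 1, move R, go to s1
s1 | 01[1]1101B   read 1 → write 0, move R, go to s0
s0 | 010[1]101B   read 1 → write B, move R, go to s0
s0 | 010B[1]01B   read 1 → write B, move R, go to s0
s0 | 010BB[0]1B   read 0 → write 0, move R, go to s0
s0 | 010BB0[1]B   read 1 → write B, move R, go to s0
s0 | 010BB0B[B]   read B → write 1, move L, go to s1
s1 | 010BB0[B]1   read B → write 0, move L, go to s2
s2 | 010BB[0]01   read 0 → write 1, move R, go to s2
s2 | 010BB1[0]1   read 0 → write 1, move R, go to s2
s2 | 010BB11[1]   read 1 → write 0, move L, go to sH
sH | 010BB1[1]0
The non-blank tape span at halt is 010BB110.

010BB110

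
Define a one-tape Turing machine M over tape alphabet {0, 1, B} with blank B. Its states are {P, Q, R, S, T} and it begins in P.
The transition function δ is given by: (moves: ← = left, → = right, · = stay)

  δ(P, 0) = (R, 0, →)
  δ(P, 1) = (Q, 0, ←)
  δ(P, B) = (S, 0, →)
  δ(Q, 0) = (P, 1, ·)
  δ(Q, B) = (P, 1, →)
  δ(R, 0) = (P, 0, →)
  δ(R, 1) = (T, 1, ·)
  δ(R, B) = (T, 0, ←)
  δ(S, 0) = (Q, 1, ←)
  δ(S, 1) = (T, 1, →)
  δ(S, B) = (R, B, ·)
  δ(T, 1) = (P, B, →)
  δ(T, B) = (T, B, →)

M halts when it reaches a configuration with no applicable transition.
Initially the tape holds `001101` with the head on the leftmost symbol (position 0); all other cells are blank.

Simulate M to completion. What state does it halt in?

state=P head=0 tape=B[0]01101BB   (P,0)→(R,0,→)
state=R head=1 tape=B0[0]1101BB   (R,0)→(P,0,→)
state=P head=2 tape=B00[1]101BB   (P,1)→(Q,0,←)
state=Q head=1 tape=B0[0]0101BB   (Q,0)→(P,1,·)
state=P head=1 tape=B0[1]0101BB   (P,1)→(Q,0,←)
state=Q head=0 tape=B[0]00101BB   (Q,0)→(P,1,·)
state=P head=0 tape=B[1]00101BB   (P,1)→(Q,0,←)
state=Q head=-1 tape=[B]000101BB   (Q,B)→(P,1,→)
state=P head=0 tape=1[0]00101BB   (P,0)→(R,0,→)
state=R head=1 tape=10[0]0101BB   (R,0)→(P,0,→)
state=P head=2 tape=100[0]101BB   (P,0)→(R,0,→)
state=R head=3 tape=1000[1]01BB   (R,1)→(T,1,·)
state=T head=3 tape=1000[1]01BB   (T,1)→(P,B,→)
state=P head=4 tape=1000B[0]1BB   (P,0)→(R,0,→)
state=R head=5 tape=1000B0[1]BB   (R,1)→(T,1,·)
state=T head=5 tape=1000B0[1]BB   (T,1)→(P,B,→)
state=P head=6 tape=1000B0B[B]B   (P,B)→(S,0,→)
state=S head=7 tape=1000B0B0[B]   (S,B)→(R,B,·)
state=R head=7 tape=1000B0B0[B]   (R,B)→(T,0,←)
state=T head=6 tape=1000B0B[0]0
No transition is defined for (T, 0); M halts in state T.

T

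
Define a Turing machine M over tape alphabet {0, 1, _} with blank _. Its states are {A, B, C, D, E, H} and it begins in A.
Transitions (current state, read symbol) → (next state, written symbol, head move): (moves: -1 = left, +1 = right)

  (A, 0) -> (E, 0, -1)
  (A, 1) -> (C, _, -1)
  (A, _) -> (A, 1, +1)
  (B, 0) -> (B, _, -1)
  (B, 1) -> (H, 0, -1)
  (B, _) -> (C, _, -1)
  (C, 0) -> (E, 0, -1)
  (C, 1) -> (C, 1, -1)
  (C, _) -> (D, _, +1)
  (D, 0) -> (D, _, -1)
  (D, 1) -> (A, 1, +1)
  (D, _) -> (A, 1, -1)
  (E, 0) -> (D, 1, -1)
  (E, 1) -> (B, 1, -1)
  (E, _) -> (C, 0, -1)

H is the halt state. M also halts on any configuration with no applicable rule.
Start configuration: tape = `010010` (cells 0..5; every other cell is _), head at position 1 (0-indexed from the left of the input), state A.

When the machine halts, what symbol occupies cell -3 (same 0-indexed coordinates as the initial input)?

A | ____0[1]0010   read 1 → write _, move -1, go to C
C | ____[0]_0010   read 0 → write 0, move -1, go to E
E | ___[_]0_0010   read _ → write 0, move -1, go to C
C | __[_]00_0010   read _ → write _, move +1, go to D
D | ___[0]0_0010   read 0 → write _, move -1, go to D
D | __[_]_0_0010   read _ → write 1, move -1, go to A
A | _[_]1_0_0010   read _ → write 1, move +1, go to A
A | _1[1]_0_0010   read 1 → write _, move -1, go to C
C | _[1]__0_0010   read 1 → write 1, move -1, go to C
C | [_]1__0_0010   read _ → write _, move +1, go to D
D | _[1]__0_0010   read 1 → write 1, move +1, go to A
A | _1[_]_0_0010   read _ → write 1, move +1, go to A
A | _11[_]0_0010   read _ → write 1, move +1, go to A
A | _111[0]_0010   read 0 → write 0, move -1, go to E
E | _11[1]0_0010   read 1 → write 1, move -1, go to B
B | _1[1]10_0010   read 1 → write 0, move -1, go to H
H | _[1]010_0010
Cell -3 holds 1 when M halts.

1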